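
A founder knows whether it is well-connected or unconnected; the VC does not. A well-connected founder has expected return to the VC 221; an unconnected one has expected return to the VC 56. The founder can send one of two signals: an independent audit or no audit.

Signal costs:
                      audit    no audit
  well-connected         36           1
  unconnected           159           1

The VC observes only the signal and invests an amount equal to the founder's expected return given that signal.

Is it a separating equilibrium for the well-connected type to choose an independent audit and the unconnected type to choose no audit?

Under separation the VC infers type exactly: audit → well-connected (pays 221), no audit → unconnected (pays 56).
Well-connected: audit gives 221 − 36 = 185; no audit gives 56 − 1 = 55. No deviation. ✓
Unconnected: no audit gives 56 − 1 = 55; audit gives 221 − 159 = 62. Would deviate. ✗

No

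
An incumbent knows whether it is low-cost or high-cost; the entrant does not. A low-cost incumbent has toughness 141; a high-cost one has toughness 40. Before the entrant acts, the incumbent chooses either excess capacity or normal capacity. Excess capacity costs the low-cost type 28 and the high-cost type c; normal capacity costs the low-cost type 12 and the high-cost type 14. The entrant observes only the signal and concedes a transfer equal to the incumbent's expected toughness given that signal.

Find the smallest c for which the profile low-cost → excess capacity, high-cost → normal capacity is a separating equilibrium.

115

Under separation: excess capacity → low-cost (pays 141); normal capacity → high-cost (pays 40).
Low-cost: 141 − 28 = 113 ≥ 40 − 12 = 28. Holds regardless of c. ✓
High-cost: 40 − 14 ≥ 141 − c, so c ≥ 141 − 26 = 115.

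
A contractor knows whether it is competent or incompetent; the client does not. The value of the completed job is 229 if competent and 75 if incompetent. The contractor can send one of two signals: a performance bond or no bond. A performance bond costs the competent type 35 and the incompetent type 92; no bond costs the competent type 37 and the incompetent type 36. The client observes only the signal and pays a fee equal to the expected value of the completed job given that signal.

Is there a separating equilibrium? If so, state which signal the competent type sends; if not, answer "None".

None

Try competent → bond, incompetent → no bond:
  If types separate, bond earns payment 229 and no bond earns 75.
  Competent: bond gives 229 − 35 = 194; no bond gives 75 − 37 = 38. No deviation. ✓
  Incompetent: no bond gives 75 − 36 = 39; bond gives 229 − 92 = 137. Would deviate. ✗
Try competent → no bond, incompetent → bond:
  If types separate, no bond earns payment 229 and bond earns 75.
  Competent: no bond gives 229 − 37 = 192; bond gives 75 − 35 = 40. No deviation. ✓
  Incompetent: bond gives 75 − 92 = -17; no bond gives 229 − 36 = 193. Would deviate. ✗
Neither assignment is incentive-compatible.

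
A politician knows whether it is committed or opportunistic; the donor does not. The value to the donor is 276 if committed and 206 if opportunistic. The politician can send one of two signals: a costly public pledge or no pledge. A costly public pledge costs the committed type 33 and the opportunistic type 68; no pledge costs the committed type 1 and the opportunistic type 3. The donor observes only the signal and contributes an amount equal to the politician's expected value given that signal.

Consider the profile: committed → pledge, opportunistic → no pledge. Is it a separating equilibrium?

If types separate, pledge earns payment 276 and no pledge earns 206.
Committed: pledge gives 276 − 33 = 243; no pledge gives 206 − 1 = 205. No deviation. ✓
Opportunistic: no pledge gives 206 − 3 = 203; pledge gives 276 − 68 = 208. Would deviate. ✗

No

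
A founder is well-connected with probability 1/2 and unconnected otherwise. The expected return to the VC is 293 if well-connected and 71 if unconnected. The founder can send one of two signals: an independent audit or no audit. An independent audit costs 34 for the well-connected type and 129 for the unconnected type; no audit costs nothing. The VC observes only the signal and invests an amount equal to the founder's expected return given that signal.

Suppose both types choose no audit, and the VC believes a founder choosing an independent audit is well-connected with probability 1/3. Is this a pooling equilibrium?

Yes

At the pooled signal (no audit) the VC holds the prior 1/2 and pays 1/2·293 + 1/2·71 = 182. Off-path (audit) belief 1/3 gives 1/3·293 + 2/3·71 = 145.
Well-connected: no audit gives 182 − 0 = 182; audit gives 145 − 34 = 111. Stays. ✓
Unconnected: no audit gives 182 − 0 = 182; audit gives 145 − 129 = 16. Stays. ✓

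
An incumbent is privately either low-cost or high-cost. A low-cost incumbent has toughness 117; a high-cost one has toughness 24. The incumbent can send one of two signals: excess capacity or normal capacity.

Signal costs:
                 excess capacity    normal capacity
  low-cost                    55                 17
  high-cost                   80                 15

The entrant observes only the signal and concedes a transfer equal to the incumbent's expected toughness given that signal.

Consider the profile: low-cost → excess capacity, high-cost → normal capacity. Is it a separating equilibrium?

No

Under separation the entrant infers type exactly: excess capacity → low-cost (pays 117), normal capacity → high-cost (pays 24).
Low-cost: excess capacity gives 117 − 55 = 62; normal capacity gives 24 − 17 = 7. No deviation. ✓
High-cost: normal capacity gives 24 − 15 = 9; excess capacity gives 117 − 80 = 37. Would deviate. ✗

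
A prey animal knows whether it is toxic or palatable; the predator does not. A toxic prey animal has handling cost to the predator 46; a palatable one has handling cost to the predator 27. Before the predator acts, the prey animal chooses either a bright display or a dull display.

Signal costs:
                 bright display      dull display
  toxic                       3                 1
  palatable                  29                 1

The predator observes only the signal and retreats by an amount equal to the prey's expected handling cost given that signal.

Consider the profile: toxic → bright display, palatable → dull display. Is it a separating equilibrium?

If types separate, bright display earns payment 46 and dull display earns 27.
Toxic: bright display gives 46 − 3 = 43; dull display gives 27 − 1 = 26. No deviation. ✓
Palatable: dull display gives 27 − 1 = 26; bright display gives 46 − 29 = 17. No deviation. ✓
Neither type gains from mimicking the other.

Yes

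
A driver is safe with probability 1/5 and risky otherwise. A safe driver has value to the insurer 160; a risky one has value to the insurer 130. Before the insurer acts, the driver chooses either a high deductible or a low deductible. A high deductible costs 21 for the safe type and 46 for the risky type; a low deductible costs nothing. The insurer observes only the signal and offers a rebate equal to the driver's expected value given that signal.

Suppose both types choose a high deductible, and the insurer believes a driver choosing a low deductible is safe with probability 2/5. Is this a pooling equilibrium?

On the equilibrium path (high deductible) the insurer holds the prior 1/5 and pays 1/5·160 + 4/5·130 = 136. Off-path (low deductible) belief 2/5 gives 2/5·160 + 3/5·130 = 142.
Safe: high deductible gives 136 − 21 = 115; low deductible gives 142 − 0 = 142. Deviates. ✗
Risky: high deductible gives 136 − 46 = 90; low deductible gives 142 − 0 = 142. Deviates. ✗

No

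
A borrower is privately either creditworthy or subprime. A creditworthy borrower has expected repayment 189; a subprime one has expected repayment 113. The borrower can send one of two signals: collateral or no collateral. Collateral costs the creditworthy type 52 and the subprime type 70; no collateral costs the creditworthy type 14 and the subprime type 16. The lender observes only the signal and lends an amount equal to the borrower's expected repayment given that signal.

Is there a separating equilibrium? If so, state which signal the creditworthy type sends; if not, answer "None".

None

Try creditworthy → collateral, subprime → no collateral:
  If types separate, collateral earns payment 189 and no collateral earns 113.
  Creditworthy: collateral gives 189 − 52 = 137; no collateral gives 113 − 14 = 99. No deviation. ✓
  Subprime: no collateral gives 113 − 16 = 97; collateral gives 189 − 70 = 119. Would deviate. ✗
Try creditworthy → no collateral, subprime → collateral:
  If types separate, no collateral earns payment 189 and collateral earns 113.
  Creditworthy: no collateral gives 189 − 14 = 175; collateral gives 113 − 52 = 61. No deviation. ✓
  Subprime: collateral gives 113 − 70 = 43; no collateral gives 189 − 16 = 173. Would deviate. ✗
Neither assignment is incentive-compatible.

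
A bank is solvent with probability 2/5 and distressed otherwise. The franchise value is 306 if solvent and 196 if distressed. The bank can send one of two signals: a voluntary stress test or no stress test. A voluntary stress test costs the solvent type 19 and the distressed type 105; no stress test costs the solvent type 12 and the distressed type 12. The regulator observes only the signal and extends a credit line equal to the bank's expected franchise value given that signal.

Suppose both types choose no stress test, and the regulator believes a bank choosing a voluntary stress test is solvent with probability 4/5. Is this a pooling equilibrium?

On the equilibrium path (no stress test) the regulator holds the prior 2/5 and pays 2/5·306 + 3/5·196 = 240. Off-path (stress test) belief 4/5 gives 4/5·306 + 1/5·196 = 284.
Solvent: no stress test gives 240 − 12 = 228; stress test gives 284 − 19 = 265. Deviates. ✗
Distressed: no stress test gives 240 − 12 = 228; stress test gives 284 − 105 = 179. Stays. ✓

No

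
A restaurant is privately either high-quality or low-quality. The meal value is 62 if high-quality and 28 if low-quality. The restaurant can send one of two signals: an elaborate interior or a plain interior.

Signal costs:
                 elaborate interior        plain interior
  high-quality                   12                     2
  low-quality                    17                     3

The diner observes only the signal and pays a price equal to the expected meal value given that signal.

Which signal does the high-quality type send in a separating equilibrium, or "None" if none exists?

Try high-quality → elaborate interior, low-quality → plain interior:
  If types separate, elaborate interior earns payment 62 and plain interior earns 28.
  High-quality: elaborate interior gives 62 − 12 = 50; plain interior gives 28 − 2 = 26. No deviation. ✓
  Low-quality: plain interior gives 28 − 3 = 25; elaborate interior gives 62 − 17 = 45. Would deviate. ✗
Try high-quality → plain interior, low-quality → elaborate interior:
  If types separate, plain interior earns payment 62 and elaborate interior earns 28.
  High-quality: plain interior gives 62 − 2 = 60; elaborate interior gives 28 − 12 = 16. No deviation. ✓
  Low-quality: elaborate interior gives 28 − 17 = 11; plain interior gives 62 − 3 = 59. Would deviate. ✗
Neither assignment is incentive-compatible.

None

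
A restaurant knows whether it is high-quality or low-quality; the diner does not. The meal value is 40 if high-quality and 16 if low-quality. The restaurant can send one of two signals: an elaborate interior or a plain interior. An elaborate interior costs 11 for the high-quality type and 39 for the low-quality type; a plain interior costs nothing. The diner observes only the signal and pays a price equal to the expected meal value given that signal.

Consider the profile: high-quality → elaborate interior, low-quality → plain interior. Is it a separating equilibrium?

Yes

Under separation the diner infers type exactly: elaborate interior → high-quality (pays 40), plain interior → low-quality (pays 16).
High-quality: elaborate interior gives 40 − 11 = 29; plain interior gives 16 − 0 = 16. No deviation. ✓
Low-quality: plain interior gives 16 − 0 = 16; elaborate interior gives 40 − 39 = 1. No deviation. ✓
Neither type gains from mimicking the other.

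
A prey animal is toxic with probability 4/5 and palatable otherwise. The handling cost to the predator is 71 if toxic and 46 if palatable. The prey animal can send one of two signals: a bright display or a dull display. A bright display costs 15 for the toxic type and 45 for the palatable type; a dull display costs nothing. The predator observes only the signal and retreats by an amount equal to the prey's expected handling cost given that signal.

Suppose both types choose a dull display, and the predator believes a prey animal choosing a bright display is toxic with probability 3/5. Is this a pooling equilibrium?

On the equilibrium path (dull display) the predator holds the prior 4/5 and pays 4/5·71 + 1/5·46 = 66. Off-path (bright display) belief 3/5 gives 3/5·71 + 2/5·46 = 61.
Toxic: dull display gives 66 − 0 = 66; bright display gives 61 − 15 = 46. Stays. ✓
Palatable: dull display gives 66 − 0 = 66; bright display gives 61 − 45 = 16. Stays. ✓
Beliefs are Bayes-consistent on-path and both types best-respond.

Yes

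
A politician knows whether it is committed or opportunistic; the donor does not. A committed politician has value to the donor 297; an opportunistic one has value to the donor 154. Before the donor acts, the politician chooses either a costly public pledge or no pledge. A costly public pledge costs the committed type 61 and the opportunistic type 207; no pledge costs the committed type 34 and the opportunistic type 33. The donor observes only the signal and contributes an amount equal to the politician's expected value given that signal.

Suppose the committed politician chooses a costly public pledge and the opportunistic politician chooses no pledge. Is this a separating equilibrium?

Yes

Under separation the donor infers type exactly: pledge → committed (pays 297), no pledge → opportunistic (pays 154).
Committed: pledge gives 297 − 61 = 236; no pledge gives 154 − 34 = 120. No deviation. ✓
Opportunistic: no pledge gives 154 − 33 = 121; pledge gives 297 − 207 = 90. No deviation. ✓
Both incentive constraints hold.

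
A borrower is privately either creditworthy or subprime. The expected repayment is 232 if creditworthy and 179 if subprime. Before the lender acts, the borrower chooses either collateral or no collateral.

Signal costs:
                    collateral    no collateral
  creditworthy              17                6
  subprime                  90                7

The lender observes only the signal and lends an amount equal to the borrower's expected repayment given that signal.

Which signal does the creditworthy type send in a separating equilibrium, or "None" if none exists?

collateral

Try creditworthy → collateral, subprime → no collateral:
  Under separation the lender infers type exactly: collateral → creditworthy (pays 232), no collateral → subprime (pays 179).
  Creditworthy: collateral gives 232 − 17 = 215; no collateral gives 179 − 6 = 173. No deviation. ✓
  Subprime: no collateral gives 179 − 7 = 172; collateral gives 232 − 90 = 142. No deviation. ✓
Both hold — the creditworthy type sends collateral.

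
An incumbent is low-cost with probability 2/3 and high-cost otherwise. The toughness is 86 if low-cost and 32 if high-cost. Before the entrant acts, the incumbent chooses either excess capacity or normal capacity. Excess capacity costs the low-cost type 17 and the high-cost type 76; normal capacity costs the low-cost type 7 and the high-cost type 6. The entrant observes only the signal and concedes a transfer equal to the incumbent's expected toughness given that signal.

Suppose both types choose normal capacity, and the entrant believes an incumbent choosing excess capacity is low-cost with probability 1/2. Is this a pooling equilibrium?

Yes

On the equilibrium path (normal capacity) the entrant holds the prior 2/3 and pays 2/3·86 + 1/3·32 = 68. Off-path (excess capacity) belief 1/2 gives 1/2·86 + 1/2·32 = 59.
Low-cost: normal capacity gives 68 − 7 = 61; excess capacity gives 59 − 17 = 42. Stays. ✓
High-cost: normal capacity gives 68 − 6 = 62; excess capacity gives 59 − 76 = -17. Stays. ✓
Beliefs are Bayes-consistent on-path and both types best-respond.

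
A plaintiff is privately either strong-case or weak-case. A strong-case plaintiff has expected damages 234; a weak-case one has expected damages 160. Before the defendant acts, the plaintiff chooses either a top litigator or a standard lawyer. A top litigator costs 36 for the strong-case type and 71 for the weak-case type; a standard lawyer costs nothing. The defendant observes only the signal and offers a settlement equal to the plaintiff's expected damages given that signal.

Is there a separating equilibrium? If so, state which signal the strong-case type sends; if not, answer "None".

None

Try strong-case → top litigator, weak-case → standard lawyer:
  If types separate, top litigator earns payment 234 and standard lawyer earns 160.
  Strong-case: top litigator gives 234 − 36 = 198; standard lawyer gives 160 − 0 = 160. No deviation. ✓
  Weak-case: standard lawyer gives 160 − 0 = 160; top litigator gives 234 − 71 = 163. Would deviate. ✗
Try strong-case → standard lawyer, weak-case → top litigator:
  If types separate, standard lawyer earns payment 234 and top litigator earns 160.
  Strong-case: standard lawyer gives 234 − 0 = 234; top litigator gives 160 − 36 = 124. No deviation. ✓
  Weak-case: top litigator gives 160 − 71 = 89; standard lawyer gives 234 − 0 = 234. Would deviate. ✗
Neither assignment is incentive-compatible.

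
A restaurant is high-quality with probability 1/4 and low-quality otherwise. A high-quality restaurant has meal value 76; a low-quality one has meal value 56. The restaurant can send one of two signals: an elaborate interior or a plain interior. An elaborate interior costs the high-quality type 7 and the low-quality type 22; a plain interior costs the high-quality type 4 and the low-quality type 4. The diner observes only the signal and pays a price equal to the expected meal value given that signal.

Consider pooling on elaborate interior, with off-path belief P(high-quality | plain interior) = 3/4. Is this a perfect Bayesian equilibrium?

On the equilibrium path (elaborate interior) the diner holds the prior 1/4 and pays 1/4·76 + 3/4·56 = 61. Off-path (plain interior) belief 3/4 gives 3/4·76 + 1/4·56 = 71.
High-quality: elaborate interior gives 61 − 7 = 54; plain interior gives 71 − 4 = 67. Deviates. ✗
Low-quality: elaborate interior gives 61 − 22 = 39; plain interior gives 71 − 4 = 67. Deviates. ✗

No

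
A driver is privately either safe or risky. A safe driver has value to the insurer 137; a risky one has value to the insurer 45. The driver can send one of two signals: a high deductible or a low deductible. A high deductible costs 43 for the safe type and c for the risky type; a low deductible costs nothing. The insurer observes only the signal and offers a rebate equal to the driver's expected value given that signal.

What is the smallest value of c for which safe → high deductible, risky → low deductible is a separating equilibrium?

92

Under separation: high deductible → safe (pays 137); low deductible → risky (pays 45).
Safe: 137 − 43 = 94 ≥ 45 − 0 = 45. Holds regardless of c. ✓
Risky: 45 − 0 ≥ 137 − c, so c ≥ 137 − 45 = 92.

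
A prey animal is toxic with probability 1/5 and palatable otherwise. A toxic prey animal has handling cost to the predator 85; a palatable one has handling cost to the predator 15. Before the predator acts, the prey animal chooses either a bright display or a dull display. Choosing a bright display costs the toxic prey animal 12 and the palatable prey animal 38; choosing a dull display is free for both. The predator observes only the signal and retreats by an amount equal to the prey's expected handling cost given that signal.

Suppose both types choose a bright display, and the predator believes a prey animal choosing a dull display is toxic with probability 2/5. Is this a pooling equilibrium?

No

At the pooled signal (bright display) the predator holds the prior 1/5 and pays 1/5·85 + 4/5·15 = 29. Off-path (dull display) belief 2/5 gives 2/5·85 + 3/5·15 = 43.
Toxic: bright display gives 29 − 12 = 17; dull display gives 43 − 0 = 43. Deviates. ✗
Palatable: bright display gives 29 − 38 = -9; dull display gives 43 − 0 = 43. Deviates. ✗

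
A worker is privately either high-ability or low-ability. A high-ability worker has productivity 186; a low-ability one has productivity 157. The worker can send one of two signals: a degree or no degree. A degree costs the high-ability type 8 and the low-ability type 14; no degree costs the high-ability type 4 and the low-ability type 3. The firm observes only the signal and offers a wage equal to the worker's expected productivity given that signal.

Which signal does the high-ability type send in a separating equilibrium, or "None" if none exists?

None

Try high-ability → degree, low-ability → no degree:
  Under separation the firm infers type exactly: degree → high-ability (pays 186), no degree → low-ability (pays 157).
  High-ability: degree gives 186 − 8 = 178; no degree gives 157 − 4 = 153. No deviation. ✓
  Low-ability: no degree gives 157 − 3 = 154; degree gives 186 − 14 = 172. Would deviate. ✗
Try high-ability → no degree, low-ability → degree:
  Under separation the firm infers type exactly: no degree → high-ability (pays 186), degree → low-ability (pays 157).
  High-ability: no degree gives 186 − 4 = 182; degree gives 157 − 8 = 149. No deviation. ✓
  Low-ability: degree gives 157 − 14 = 143; no degree gives 186 − 3 = 183. Would deviate. ✗
Neither assignment is incentive-compatible.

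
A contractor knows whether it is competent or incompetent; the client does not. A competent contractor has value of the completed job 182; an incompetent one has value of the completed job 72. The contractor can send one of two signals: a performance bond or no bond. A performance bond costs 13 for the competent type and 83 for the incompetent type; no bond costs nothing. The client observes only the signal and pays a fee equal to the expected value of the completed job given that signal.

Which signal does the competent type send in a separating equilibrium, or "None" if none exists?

None

Try competent → bond, incompetent → no bond:
  If types separate, bond earns payment 182 and no bond earns 72.
  Competent: bond gives 182 − 13 = 169; no bond gives 72 − 0 = 72. No deviation. ✓
  Incompetent: no bond gives 72 − 0 = 72; bond gives 182 − 83 = 99. Would deviate. ✗
Try competent → no bond, incompetent → bond:
  If types separate, no bond earns payment 182 and bond earns 72.
  Competent: no bond gives 182 − 0 = 182; bond gives 72 − 13 = 59. No deviation. ✓
  Incompetent: bond gives 72 − 83 = -11; no bond gives 182 − 0 = 182. Would deviate. ✗
Neither assignment is incentive-compatible.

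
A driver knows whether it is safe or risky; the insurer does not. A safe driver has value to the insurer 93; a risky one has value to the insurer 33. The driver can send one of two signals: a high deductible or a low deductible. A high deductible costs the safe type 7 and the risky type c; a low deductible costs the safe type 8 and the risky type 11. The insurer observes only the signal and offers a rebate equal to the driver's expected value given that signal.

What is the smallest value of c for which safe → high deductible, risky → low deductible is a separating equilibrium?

Under separation: high deductible → safe (pays 93); low deductible → risky (pays 33).
Safe: 93 − 7 = 86 ≥ 33 − 8 = 25. Holds regardless of c. ✓
Risky: 33 − 11 ≥ 93 − c, so c ≥ 93 − 22 = 71.

71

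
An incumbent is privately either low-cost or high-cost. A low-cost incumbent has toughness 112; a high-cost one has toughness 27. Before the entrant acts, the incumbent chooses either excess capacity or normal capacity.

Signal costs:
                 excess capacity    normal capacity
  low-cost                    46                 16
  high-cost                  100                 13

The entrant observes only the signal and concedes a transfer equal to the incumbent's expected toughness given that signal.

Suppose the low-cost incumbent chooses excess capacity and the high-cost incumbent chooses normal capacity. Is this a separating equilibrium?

If types separate, excess capacity earns payment 112 and normal capacity earns 27.
Low-cost: excess capacity gives 112 − 46 = 66; normal capacity gives 27 − 16 = 11. No deviation. ✓
High-cost: normal capacity gives 27 − 13 = 14; excess capacity gives 112 − 100 = 12. No deviation. ✓
Neither type gains from mimicking the other.

Yes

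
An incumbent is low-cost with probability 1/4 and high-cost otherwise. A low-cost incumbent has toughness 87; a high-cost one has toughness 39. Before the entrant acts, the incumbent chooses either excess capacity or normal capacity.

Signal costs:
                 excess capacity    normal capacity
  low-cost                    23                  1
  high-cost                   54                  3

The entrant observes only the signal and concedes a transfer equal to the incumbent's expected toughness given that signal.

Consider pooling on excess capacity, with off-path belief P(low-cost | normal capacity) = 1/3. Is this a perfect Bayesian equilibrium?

No

On the equilibrium path (excess capacity) the entrant holds the prior 1/4 and pays 1/4·87 + 3/4·39 = 51. Off-path (normal capacity) belief 1/3 gives 1/3·87 + 2/3·39 = 55.
Low-cost: excess capacity gives 51 − 23 = 28; normal capacity gives 55 − 1 = 54. Deviates. ✗
High-cost: excess capacity gives 51 − 54 = -3; normal capacity gives 55 − 3 = 52. Deviates. ✗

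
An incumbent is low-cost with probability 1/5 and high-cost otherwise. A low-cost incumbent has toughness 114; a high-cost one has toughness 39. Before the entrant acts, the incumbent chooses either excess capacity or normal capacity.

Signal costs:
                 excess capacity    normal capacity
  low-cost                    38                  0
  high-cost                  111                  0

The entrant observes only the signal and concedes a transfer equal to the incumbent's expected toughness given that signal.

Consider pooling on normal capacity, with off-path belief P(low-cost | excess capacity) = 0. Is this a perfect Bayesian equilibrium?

Yes

At the pooled signal (normal capacity) the entrant holds the prior 1/5 and pays 1/5·114 + 4/5·39 = 54. Off-path (excess capacity) belief 0 gives 0·114 + 1·39 = 39.
Low-cost: normal capacity gives 54 − 0 = 54; excess capacity gives 39 − 38 = 1. Stays. ✓
High-cost: normal capacity gives 54 − 0 = 54; excess capacity gives 39 − 111 = -72. Stays. ✓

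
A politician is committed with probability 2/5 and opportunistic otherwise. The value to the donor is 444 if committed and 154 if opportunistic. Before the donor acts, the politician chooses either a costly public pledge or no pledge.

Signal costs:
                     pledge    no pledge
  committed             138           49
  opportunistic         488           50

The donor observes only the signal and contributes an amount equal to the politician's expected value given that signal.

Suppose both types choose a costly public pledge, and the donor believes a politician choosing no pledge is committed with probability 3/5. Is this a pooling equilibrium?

On the equilibrium path (pledge) the donor holds the prior 2/5 and pays 2/5·444 + 3/5·154 = 270. Off-path (no pledge) belief 3/5 gives 3/5·444 + 2/5·154 = 328.
Committed: pledge gives 270 − 138 = 132; no pledge gives 328 − 49 = 279. Deviates. ✗
Opportunistic: pledge gives 270 − 488 = -218; no pledge gives 328 − 50 = 278. Deviates. ✗

No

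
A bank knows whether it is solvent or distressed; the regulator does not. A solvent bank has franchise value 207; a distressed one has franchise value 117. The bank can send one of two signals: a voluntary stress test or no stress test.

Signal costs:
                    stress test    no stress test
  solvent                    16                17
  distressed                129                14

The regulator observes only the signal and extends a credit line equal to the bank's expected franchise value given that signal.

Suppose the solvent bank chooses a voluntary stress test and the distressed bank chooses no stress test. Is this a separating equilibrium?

If types separate, stress test earns payment 207 and no stress test earns 117.
Solvent: stress test gives 207 − 16 = 191; no stress test gives 117 − 17 = 100. No deviation. ✓
Distressed: no stress test gives 117 − 14 = 103; stress test gives 207 − 129 = 78. No deviation. ✓
Both incentive constraints hold.

Yes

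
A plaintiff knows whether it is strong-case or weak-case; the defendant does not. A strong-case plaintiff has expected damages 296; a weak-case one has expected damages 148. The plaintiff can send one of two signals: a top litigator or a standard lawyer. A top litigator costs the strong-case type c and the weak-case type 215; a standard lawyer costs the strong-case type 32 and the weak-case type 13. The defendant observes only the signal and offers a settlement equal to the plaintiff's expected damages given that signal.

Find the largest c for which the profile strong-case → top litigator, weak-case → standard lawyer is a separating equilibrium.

Under separation: top litigator → strong-case (pays 296); standard lawyer → weak-case (pays 148).
Weak-case: 148 − 13 = 135 ≥ 296 − 215 = 81. Holds regardless of c. ✓
Strong-case: 296 − c ≥ 148 − 32, so c ≤ 296 − 116 = 180.

180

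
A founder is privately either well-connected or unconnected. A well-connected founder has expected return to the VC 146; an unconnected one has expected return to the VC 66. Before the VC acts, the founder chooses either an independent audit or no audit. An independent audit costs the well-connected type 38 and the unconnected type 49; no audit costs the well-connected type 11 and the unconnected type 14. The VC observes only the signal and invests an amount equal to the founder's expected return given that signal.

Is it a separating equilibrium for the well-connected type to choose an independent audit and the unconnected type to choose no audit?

Under separation the VC infers type exactly: audit → well-connected (pays 146), no audit → unconnected (pays 66).
Well-connected: audit gives 146 − 38 = 108; no audit gives 66 − 11 = 55. No deviation. ✓
Unconnected: no audit gives 66 − 14 = 52; audit gives 146 − 49 = 97. Would deviate. ✗

No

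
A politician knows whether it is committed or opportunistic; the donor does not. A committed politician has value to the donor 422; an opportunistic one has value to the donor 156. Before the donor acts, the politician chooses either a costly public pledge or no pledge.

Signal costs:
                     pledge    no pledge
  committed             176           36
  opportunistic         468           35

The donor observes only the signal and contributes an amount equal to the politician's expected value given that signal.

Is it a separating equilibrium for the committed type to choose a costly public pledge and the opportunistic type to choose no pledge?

Under separation the donor infers type exactly: pledge → committed (pays 422), no pledge → opportunistic (pays 156).
Committed: pledge gives 422 − 176 = 246; no pledge gives 156 − 36 = 120. No deviation. ✓
Opportunistic: no pledge gives 156 − 35 = 121; pledge gives 422 − 468 = -46. No deviation. ✓
Neither type gains from mimicking the other.

Yes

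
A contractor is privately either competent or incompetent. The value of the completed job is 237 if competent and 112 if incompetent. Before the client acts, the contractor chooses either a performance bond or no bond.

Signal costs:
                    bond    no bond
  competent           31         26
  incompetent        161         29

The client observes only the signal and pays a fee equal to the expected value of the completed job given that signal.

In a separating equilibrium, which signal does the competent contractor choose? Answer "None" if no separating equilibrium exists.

bond

Try competent → bond, incompetent → no bond:
  If types separate, bond earns payment 237 and no bond earns 112.
  Competent: bond gives 237 − 31 = 206; no bond gives 112 − 26 = 86. No deviation. ✓
  Incompetent: no bond gives 112 − 29 = 83; bond gives 237 − 161 = 76. No deviation. ✓
Both hold — the competent type sends bond.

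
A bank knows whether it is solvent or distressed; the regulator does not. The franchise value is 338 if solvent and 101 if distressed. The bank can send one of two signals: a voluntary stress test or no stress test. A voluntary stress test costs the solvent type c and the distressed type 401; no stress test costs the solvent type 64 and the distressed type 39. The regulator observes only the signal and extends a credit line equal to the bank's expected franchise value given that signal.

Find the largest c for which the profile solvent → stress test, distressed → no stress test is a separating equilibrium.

Under separation: stress test → solvent (pays 338); no stress test → distressed (pays 101).
Distressed: 101 − 39 = 62 ≥ 338 − 401 = -63. Holds regardless of c. ✓
Solvent: 338 − c ≥ 101 − 64, so c ≤ 338 − 37 = 301.

301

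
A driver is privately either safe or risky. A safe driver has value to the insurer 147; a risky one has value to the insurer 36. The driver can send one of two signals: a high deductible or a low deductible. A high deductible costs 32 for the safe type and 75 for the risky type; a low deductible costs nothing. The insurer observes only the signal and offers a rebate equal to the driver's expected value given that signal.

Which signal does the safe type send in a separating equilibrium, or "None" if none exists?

Try safe → high deductible, risky → low deductible:
  If types separate, high deductible earns payment 147 and low deductible earns 36.
  Safe: high deductible gives 147 − 32 = 115; low deductible gives 36 − 0 = 36. No deviation. ✓
  Risky: low deductible gives 36 − 0 = 36; high deductible gives 147 − 75 = 72. Would deviate. ✗
Try safe → low deductible, risky → high deductible:
  If types separate, low deductible earns payment 147 and high deductible earns 36.
  Safe: low deductible gives 147 − 0 = 147; high deductible gives 36 − 32 = 4. No deviation. ✓
  Risky: high deductible gives 36 − 75 = -39; low deductible gives 147 − 0 = 147. Would deviate. ✗
Neither assignment is incentive-compatible.

None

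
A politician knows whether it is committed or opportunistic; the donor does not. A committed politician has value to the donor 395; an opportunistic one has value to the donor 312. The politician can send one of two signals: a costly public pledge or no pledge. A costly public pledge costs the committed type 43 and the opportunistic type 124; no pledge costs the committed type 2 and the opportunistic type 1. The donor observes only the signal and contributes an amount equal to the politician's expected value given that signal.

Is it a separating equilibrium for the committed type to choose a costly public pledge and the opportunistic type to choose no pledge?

If types separate, pledge earns payment 395 and no pledge earns 312.
Committed: pledge gives 395 − 43 = 352; no pledge gives 312 − 2 = 310. No deviation. ✓
Opportunistic: no pledge gives 312 − 1 = 311; pledge gives 395 − 124 = 271. No deviation. ✓
Neither type gains from mimicking the other.

Yes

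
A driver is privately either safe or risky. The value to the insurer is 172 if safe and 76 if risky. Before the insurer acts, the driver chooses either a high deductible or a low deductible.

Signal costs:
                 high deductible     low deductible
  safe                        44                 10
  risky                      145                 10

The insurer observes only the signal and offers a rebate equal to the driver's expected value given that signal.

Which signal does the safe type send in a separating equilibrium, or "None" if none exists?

high deductible

Try safe → high deductible, risky → low deductible:
  If types separate, high deductible earns payment 172 and low deductible earns 76.
  Safe: high deductible gives 172 − 44 = 128; low deductible gives 76 − 10 = 66. No deviation. ✓
  Risky: low deductible gives 76 − 10 = 66; high deductible gives 172 − 145 = 27. No deviation. ✓
Both hold — the safe type sends high deductible.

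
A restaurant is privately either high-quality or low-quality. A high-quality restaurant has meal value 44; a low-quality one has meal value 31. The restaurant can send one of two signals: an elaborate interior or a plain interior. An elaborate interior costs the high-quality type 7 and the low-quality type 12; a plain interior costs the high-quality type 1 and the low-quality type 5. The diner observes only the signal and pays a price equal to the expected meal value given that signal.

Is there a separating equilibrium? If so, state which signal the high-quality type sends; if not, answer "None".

None

Try high-quality → elaborate interior, low-quality → plain interior:
  Under separation the diner infers type exactly: elaborate interior → high-quality (pays 44), plain interior → low-quality (pays 31).
  High-quality: elaborate interior gives 44 − 7 = 37; plain interior gives 31 − 1 = 30. No deviation. ✓
  Low-quality: plain interior gives 31 − 5 = 26; elaborate interior gives 44 − 12 = 32. Would deviate. ✗
Try high-quality → plain interior, low-quality → elaborate interior:
  Under separation the diner infers type exactly: plain interior → high-quality (pays 44), elaborate interior → low-quality (pays 31).
  High-quality: plain interior gives 44 − 1 = 43; elaborate interior gives 31 − 7 = 24. No deviation. ✓
  Low-quality: elaborate interior gives 31 − 12 = 19; plain interior gives 44 − 5 = 39. Would deviate. ✗
Neither assignment is incentive-compatible.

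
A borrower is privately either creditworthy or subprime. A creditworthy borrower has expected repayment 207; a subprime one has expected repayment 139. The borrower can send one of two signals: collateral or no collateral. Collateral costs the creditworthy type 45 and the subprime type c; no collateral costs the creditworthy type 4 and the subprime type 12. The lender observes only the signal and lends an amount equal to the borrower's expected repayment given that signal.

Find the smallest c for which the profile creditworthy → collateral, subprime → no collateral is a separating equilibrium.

Under separation: collateral → creditworthy (pays 207); no collateral → subprime (pays 139).
Creditworthy: 207 − 45 = 162 ≥ 139 − 4 = 135. Holds regardless of c. ✓
Subprime: 139 − 12 ≥ 207 − c, so c ≥ 207 − 127 = 80.

80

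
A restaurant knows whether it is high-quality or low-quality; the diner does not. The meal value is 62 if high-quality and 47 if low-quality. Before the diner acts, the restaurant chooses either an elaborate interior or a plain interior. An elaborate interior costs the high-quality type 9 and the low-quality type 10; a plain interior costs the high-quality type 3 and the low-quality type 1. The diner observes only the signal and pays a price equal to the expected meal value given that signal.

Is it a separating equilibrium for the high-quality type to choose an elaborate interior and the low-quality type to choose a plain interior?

Under separation the diner infers type exactly: elaborate interior → high-quality (pays 62), plain interior → low-quality (pays 47).
High-quality: elaborate interior gives 62 − 9 = 53; plain interior gives 47 − 3 = 44. No deviation. ✓
Low-quality: plain interior gives 47 − 1 = 46; elaborate interior gives 62 − 10 = 52. Would deviate. ✗

No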